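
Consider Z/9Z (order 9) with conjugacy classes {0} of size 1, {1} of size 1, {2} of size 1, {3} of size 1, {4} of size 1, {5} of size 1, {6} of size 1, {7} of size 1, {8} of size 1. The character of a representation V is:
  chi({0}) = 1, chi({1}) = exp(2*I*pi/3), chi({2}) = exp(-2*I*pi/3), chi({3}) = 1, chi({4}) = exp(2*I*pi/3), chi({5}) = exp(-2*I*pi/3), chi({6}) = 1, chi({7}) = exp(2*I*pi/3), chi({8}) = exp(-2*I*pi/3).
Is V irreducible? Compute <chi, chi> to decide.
Irreducible: <chi, chi> = 1.

Explanation: <chi, chi> = (1/|G|) sum_C |C| * |chi(C)|^2 = (1/9)[1*|1|^2 + 1*|exp(2*I*pi/3)|^2 + 1*|exp(-2*I*pi/3)|^2 + 1*|1|^2 + 1*|exp(2*I*pi/3)|^2 + 1*|exp(-2*I*pi/3)|^2 + 1*|1|^2 + 1*|exp(2*I*pi/3)|^2 + 1*|exp(-2*I*pi/3)|^2]
  = (1/9)[(1) + (1) + (1) + (1) + (1) + (1) + (1) + (1) + (1)] = 9/9 = 1.
(Exp terms are combined using exp(i*s)*conj(exp(i*t)) = exp(i*(s-t)), and sums of them are collapsed using the identity that for every m > 1 the m distinct m-th roots of unity sum to 0, e.g. 1 + exp(2*I*pi/3) + exp(-2*I*pi/3) = 0.)
A character is irreducible iff <chi, chi> = 1, so this representation is irreducible.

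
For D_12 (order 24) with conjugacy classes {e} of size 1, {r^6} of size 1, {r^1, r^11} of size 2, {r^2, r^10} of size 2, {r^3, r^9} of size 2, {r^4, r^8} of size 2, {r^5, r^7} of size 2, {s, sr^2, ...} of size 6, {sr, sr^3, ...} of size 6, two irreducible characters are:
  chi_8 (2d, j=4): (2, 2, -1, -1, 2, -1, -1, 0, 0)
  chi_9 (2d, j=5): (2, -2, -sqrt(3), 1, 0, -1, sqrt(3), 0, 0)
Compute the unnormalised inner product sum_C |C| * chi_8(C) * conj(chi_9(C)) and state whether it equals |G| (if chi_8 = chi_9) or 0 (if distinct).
Sum = 0; so <chi_8, chi_9> = 0 (distinct irreducibles are orthogonal).

Details: Compute term by term over conjugacy classes (|C| * chi_8(C) * conj(chi_9(C))):
  1*(2)*conj(2) + 1*(2)*conj(-2) + 2*(-1)*conj(-sqrt(3)) + 2*(-1)*conj(1) + 2*(2)*conj(0) + 2*(-1)*conj(-1) + 2*(-1)*conj(sqrt(3)) + 6*(0)*conj(0) + 6*(0)*conj(0)
  = (4) + (-4) + (2*sqrt(3)) + (-2) + (0) + (2) + (-2*sqrt(3)) + (0) + (0)
  = 0.
Dividing by |G| = 24 gives 0/24 = 0, matching the row-orthogonality relation <chi_8, chi_9> = [chi_8 = chi_9].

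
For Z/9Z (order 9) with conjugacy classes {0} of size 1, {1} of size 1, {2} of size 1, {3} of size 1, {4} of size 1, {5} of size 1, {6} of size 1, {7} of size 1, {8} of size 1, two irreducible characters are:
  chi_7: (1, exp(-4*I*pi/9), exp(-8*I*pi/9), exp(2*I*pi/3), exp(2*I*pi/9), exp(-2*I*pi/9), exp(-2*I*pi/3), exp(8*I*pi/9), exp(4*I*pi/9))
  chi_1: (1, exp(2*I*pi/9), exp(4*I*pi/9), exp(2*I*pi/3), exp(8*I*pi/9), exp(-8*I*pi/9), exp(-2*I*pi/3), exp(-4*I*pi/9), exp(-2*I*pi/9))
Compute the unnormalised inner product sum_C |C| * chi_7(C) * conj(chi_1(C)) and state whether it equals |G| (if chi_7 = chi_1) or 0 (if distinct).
Sum = 0; so <chi_7, chi_1> = 0 (distinct irreducibles are orthogonal).

Details: Compute term by term over conjugacy classes (|C| * chi_7(C) * conj(chi_1(C))):
  1*(1)*conj(1) + 1*(exp(-4*I*pi/9))*conj(exp(2*I*pi/9)) + 1*(exp(-8*I*pi/9))*conj(exp(4*I*pi/9)) + 1*(exp(2*I*pi/3))*conj(exp(2*I*pi/3)) + 1*(exp(2*I*pi/9))*conj(exp(8*I*pi/9)) + 1*(exp(-2*I*pi/9))*conj(exp(-8*I*pi/9)) + 1*(exp(-2*I*pi/3))*conj(exp(-2*I*pi/3)) + 1*(exp(8*I*pi/9))*conj(exp(-4*I*pi/9)) + 1*(exp(4*I*pi/9))*conj(exp(-2*I*pi/9))
  = (1) + (exp(-2*I*pi/3)) + (exp(2*I*pi/3)) + (1) + (exp(-2*I*pi/3)) + (exp(2*I*pi/3)) + (1) + (exp(-2*I*pi/3)) + (exp(2*I*pi/3))
  = 0.
(Exp terms are combined using exp(i*s)*conj(exp(i*t)) = exp(i*(s-t)), and sums of them are collapsed using the identity that for every m > 1 the m distinct m-th roots of unity sum to 0, e.g. 1 + exp(2*I*pi/3) + exp(-2*I*pi/3) = 0.)
Dividing by |G| = 9 gives 0/9 = 0, matching the row-orthogonality relation <chi_7, chi_1> = [chi_7 = chi_1].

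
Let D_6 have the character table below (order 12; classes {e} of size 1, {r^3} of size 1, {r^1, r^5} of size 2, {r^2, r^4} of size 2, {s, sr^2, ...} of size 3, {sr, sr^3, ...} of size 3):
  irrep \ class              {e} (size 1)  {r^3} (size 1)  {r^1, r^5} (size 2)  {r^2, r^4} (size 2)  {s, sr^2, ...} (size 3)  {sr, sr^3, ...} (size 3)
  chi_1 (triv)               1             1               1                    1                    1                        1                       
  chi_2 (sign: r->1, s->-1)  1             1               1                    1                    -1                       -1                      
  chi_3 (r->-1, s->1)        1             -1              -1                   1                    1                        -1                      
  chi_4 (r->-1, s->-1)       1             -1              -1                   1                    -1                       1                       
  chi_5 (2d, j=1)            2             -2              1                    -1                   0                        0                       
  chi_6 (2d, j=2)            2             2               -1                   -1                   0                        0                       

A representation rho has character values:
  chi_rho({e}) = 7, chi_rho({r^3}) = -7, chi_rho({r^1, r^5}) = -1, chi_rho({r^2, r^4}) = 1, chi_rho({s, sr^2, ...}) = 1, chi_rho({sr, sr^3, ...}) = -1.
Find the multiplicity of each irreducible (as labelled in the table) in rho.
Multiplicities: chi_1: 0, chi_2: 0, chi_3: 2, chi_4: 1, chi_5: 2, chi_6: 0.

Reasoning: Use <chi_rho, chi> = (1/|G|) sum_C |C| * chi_rho(C) * conj(chi(C)) with |G| = 12 for each irreducible chi in the table:
  <chi_rho, chi_1> = (1/12)[1*(7)*conj(1) + 1*(-7)*conj(1) + 2*(-1)*conj(1) + 2*(1)*conj(1) + 3*(1)*conj(1) + 3*(-1)*conj(1)]
      = (1/12)[(7) + (-7) + (-2) + (2) + (3) + (-3)] = 0/12 = 0
  <chi_rho, chi_2> = (1/12)[1*(7)*conj(1) + 1*(-7)*conj(1) + 2*(-1)*conj(1) + 2*(1)*conj(1) + 3*(1)*conj(-1) + 3*(-1)*conj(-1)]
      = (1/12)[(7) + (-7) + (-2) + (2) + (-3) + (3)] = 0/12 = 0
  <chi_rho, chi_3> = (1/12)[1*(7)*conj(1) + 1*(-7)*conj(-1) + 2*(-1)*conj(-1) + 2*(1)*conj(1) + 3*(1)*conj(1) + 3*(-1)*conj(-1)]
      = (1/12)[(7) + (7) + (2) + (2) + (3) + (3)] = 24/12 = 2
  <chi_rho, chi_4> = (1/12)[1*(7)*conj(1) + 1*(-7)*conj(-1) + 2*(-1)*conj(-1) + 2*(1)*conj(1) + 3*(1)*conj(-1) + 3*(-1)*conj(1)]
      = (1/12)[(7) + (7) + (2) + (2) + (-3) + (-3)] = 12/12 = 1
  <chi_rho, chi_5> = (1/12)[1*(7)*conj(2) + 1*(-7)*conj(-2) + 2*(-1)*conj(1) + 2*(1)*conj(-1) + 3*(1)*conj(0) + 3*(-1)*conj(0)]
      = (1/12)[(14) + (14) + (-2) + (-2) + (0) + (0)] = 24/12 = 2
  <chi_rho, chi_6> = (1/12)[1*(7)*conj(2) + 1*(-7)*conj(2) + 2*(-1)*conj(-1) + 2*(1)*conj(-1) + 3*(1)*conj(0) + 3*(-1)*conj(0)]
      = (1/12)[(14) + (-14) + (2) + (-2) + (0) + (0)] = 0/12 = 0
Dimension check: dim(rho) = sum (mult * dim) = 0*1 + 0*1 + 2*1 + 1*1 + 2*2 + 0*2 = 7 = chi_rho(e) = 7.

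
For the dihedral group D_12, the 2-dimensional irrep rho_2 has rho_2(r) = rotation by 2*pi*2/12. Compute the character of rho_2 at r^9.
chi_{rho_2}(r^9) = 2*cos(2*pi*2*9/12) = -2

Why: rho_2(r^9) is rotation by angle 2*pi*2*9/12, whose trace is 2*cos(2*pi*2*9/12) = -2.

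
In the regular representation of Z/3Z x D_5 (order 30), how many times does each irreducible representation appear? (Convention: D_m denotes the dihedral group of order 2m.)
Each irreducible V_i of dimension d_i appears with multiplicity d_i, i.e. rho_reg = (direct sum over all irreducibles V_i) d_i V_i. The irreducible dimensions for Z/3Z x D_5 are 1, 1, 1, 1, 1, 1, 2, 2, 2, 2, 2, 2: 6 irreducibles of dimension 1, each with multiplicity 1; 6 irreducibles of dimension 2, each with multiplicity 2. Total dimension 6*1*1 + 6*2*2 = 30 = |G|.

Derivation: General theorem: in the regular representation of a finite group G, each irreducible appears with multiplicity equal to its dimension. Check: dim(rho_reg) = sum d_i^2 = 1 + 1 + 1 + 1 + 1 + 1 + 4 + 4 + 4 + 4 + 4 + 4 = 30 = |G|.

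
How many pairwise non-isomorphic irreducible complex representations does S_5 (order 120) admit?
7

Details: The number of irreducible complex representations of a finite group equals its number of conjugacy classes. Conjugacy classes in S_5 correspond to cycle types, i.e. partitions of 5; there are p(5) = 7 of them, so S_5 (order 120) has exactly 7 irreducible complex representations.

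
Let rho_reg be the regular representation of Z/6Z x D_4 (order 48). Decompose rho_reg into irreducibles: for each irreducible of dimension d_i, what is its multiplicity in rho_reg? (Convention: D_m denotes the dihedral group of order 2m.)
Each irreducible V_i of dimension d_i appears with multiplicity d_i, i.e. rho_reg = (direct sum over all irreducibles V_i) d_i V_i. The irreducible dimensions for Z/6Z x D_4 are 1, 1, 1, 1, 1, 1, 1, 1, 1, 1, 1, 1, 1, 1, 1, 1, 1, 1, 1, 1, 1, 1, 1, 1, 2, 2, 2, 2, 2, 2: 24 irreducibles of dimension 1, each with multiplicity 1; 6 irreducibles of dimension 2, each with multiplicity 2. Total dimension 24*1*1 + 6*2*2 = 48 = |G|.

Solution. General theorem: in the regular representation of a finite group G, each irreducible appears with multiplicity equal to its dimension. Check: dim(rho_reg) = sum d_i^2 = 1 + 1 + 1 + 1 + 1 + 1 + 1 + 1 + 1 + 1 + 1 + 1 + 1 + 1 + 1 + 1 + 1 + 1 + 1 + 1 + 1 + 1 + 1 + 1 + 4 + 4 + 4 + 4 + 4 + 4 = 48 = |G|.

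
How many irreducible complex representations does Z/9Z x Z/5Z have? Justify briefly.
45

Argument: The number of irreducible complex representations of a finite group equals its number of conjugacy classes. Z/9Z x Z/5Z is abelian of order 45, so every element is its own conjugacy class: 45 classes, so Z/9Z x Z/5Z (order 45) has exactly 45 irreducible complex representations.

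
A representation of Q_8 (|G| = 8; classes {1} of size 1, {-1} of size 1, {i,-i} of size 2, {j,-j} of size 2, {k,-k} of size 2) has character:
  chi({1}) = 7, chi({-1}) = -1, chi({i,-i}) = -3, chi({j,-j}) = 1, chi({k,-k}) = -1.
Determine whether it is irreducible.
Not irreducible (reducible): <chi, chi> = 9 > 1.

Proof sketch: <chi, chi> = (1/|G|) sum_C |C| * |chi(C)|^2 = (1/8)[1*|7|^2 + 1*|-1|^2 + 2*|-3|^2 + 2*|1|^2 + 2*|-1|^2]
  = (1/8)[(49) + (1) + (18) + (2) + (2)] = 72/8 = 9.
A character is irreducible iff <chi, chi> = 1, so this representation is reducible.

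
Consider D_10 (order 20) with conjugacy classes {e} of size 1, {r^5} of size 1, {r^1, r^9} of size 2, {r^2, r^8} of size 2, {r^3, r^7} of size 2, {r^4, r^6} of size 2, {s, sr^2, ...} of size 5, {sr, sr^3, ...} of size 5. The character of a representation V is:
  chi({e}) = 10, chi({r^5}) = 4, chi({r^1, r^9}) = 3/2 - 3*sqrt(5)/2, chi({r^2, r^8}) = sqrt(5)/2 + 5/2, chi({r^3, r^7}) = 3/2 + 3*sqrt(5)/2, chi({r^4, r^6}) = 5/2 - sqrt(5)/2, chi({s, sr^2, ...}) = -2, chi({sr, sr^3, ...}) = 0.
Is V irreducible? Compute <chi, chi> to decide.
Not irreducible (reducible): <chi, chi> = 11 > 1.

Solution. <chi, chi> = (1/|G|) sum_C |C| * |chi(C)|^2 = (1/20)[1*|10|^2 + 1*|4|^2 + 2*|3/2 - 3*sqrt(5)/2|^2 + 2*|sqrt(5)/2 + 5/2|^2 + 2*|3/2 + 3*sqrt(5)/2|^2 + 2*|5/2 - sqrt(5)/2|^2 + 5*|-2|^2 + 5*|0|^2]
  = (1/20)[(100) + (16) + (27 - 9*sqrt(5)) + (5*sqrt(5) + 15) + (9*sqrt(5) + 27) + (15 - 5*sqrt(5)) + (20) + (0)] = 220/20 = 11.
A character is irreducible iff <chi, chi> = 1, so this representation is reducible.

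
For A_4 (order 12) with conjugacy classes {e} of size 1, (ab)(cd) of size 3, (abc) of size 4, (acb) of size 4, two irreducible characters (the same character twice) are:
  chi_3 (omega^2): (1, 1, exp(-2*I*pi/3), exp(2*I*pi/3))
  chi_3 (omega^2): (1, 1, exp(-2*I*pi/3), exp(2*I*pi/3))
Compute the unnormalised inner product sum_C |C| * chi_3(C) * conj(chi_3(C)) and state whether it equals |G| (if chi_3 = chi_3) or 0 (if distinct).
Sum = 12 = |G| = 12; so <chi_3, chi_3> = 1 (norm-1 confirms irreducibility).

Compute term by term over conjugacy classes (|C| * chi_3(C) * conj(chi_3(C))):
  1*(1)*conj(1) + 3*(1)*conj(1) + 4*(exp(-2*I*pi/3))*conj(exp(-2*I*pi/3)) + 4*(exp(2*I*pi/3))*conj(exp(2*I*pi/3))
  = (1) + (3) + (4) + (4)
  = 12.
(Exp terms are combined using exp(i*s)*conj(exp(i*t)) = exp(i*(s-t)), and sums of them are collapsed using the identity that for every m > 1 the m distinct m-th roots of unity sum to 0, e.g. 1 + exp(2*I*pi/3) + exp(-2*I*pi/3) = 0.)
Dividing by |G| = 12 gives 12/12 = 1, matching the row-orthogonality relation <chi_3, chi_3> = [chi_3 = chi_3].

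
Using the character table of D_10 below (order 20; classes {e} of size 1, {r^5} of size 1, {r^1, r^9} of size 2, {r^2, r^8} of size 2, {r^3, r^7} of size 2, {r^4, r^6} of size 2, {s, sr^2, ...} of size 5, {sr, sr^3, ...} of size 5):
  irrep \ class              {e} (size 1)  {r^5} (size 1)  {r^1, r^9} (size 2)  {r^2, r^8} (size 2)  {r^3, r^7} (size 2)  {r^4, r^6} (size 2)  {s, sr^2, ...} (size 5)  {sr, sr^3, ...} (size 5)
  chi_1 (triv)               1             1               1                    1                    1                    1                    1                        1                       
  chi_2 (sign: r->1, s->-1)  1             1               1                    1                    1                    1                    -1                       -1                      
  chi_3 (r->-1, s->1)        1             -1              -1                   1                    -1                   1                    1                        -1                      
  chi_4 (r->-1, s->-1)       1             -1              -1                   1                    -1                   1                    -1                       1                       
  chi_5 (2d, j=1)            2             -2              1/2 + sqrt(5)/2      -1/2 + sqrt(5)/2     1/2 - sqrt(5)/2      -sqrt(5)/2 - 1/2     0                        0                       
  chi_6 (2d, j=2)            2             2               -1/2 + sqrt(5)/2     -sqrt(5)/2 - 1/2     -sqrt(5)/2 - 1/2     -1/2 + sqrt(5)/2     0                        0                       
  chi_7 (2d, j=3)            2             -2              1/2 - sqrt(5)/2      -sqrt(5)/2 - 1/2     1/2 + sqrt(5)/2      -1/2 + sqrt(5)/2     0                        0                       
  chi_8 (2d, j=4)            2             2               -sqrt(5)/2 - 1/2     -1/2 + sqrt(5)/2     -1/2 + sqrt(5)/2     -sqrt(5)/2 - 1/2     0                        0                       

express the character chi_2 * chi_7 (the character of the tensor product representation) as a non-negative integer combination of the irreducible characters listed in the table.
chi_2 tensor chi_7 = chi_7 (all other irreducibles have multiplicity 0).

Working: The character of a tensor product is the pointwise product (chi_2 * chi_7)(C) = chi_2(C) * chi_7(C):
  {e}: (1)*(2), {r^5}: (1)*(-2), {r^1, r^9}: (1)*(1/2 - sqrt(5)/2), {r^2, r^8}: (1)*(-sqrt(5)/2 - 1/2), {r^3, r^7}: (1)*(1/2 + sqrt(5)/2), {r^4, r^6}: (1)*(-1/2 + sqrt(5)/2), {s, sr^2, ...}: (-1)*(0), {sr, sr^3, ...}: (-1)*(0)
so (chi_2 * chi_7) takes values
  {e} -> 2, {r^5} -> -2, {r^1, r^9} -> 1/2 - sqrt(5)/2, {r^2, r^8} -> -sqrt(5)/2 - 1/2, {r^3, r^7} -> 1/2 + sqrt(5)/2, {r^4, r^6} -> -1/2 + sqrt(5)/2, {s, sr^2, ...} -> 0, {sr, sr^3, ...} -> 0.
Now take the inner product of this character with each irreducible chi from the table, <chi_2*chi_7, chi> = (1/20) sum_C |C| (chi_2*chi_7)(C) conj(chi(C)):
  <chi_2*chi_7, chi_1> = (1/20)[1*(2)*conj(1) + 1*(-2)*conj(1) + 2*(1/2 - sqrt(5)/2)*conj(1) + 2*(-sqrt(5)/2 - 1/2)*conj(1) + 2*(1/2 + sqrt(5)/2)*conj(1) + 2*(-1/2 + sqrt(5)/2)*conj(1) + 5*(0)*conj(1) + 5*(0)*conj(1)]
      = (1/20)[(2) + (-2) + (1 - sqrt(5)) + (-sqrt(5) - 1) + (1 + sqrt(5)) + (-1 + sqrt(5)) + (0) + (0)] = 0/20 = 0
  <chi_2*chi_7, chi_2> = (1/20)[1*(2)*conj(1) + 1*(-2)*conj(1) + 2*(1/2 - sqrt(5)/2)*conj(1) + 2*(-sqrt(5)/2 - 1/2)*conj(1) + 2*(1/2 + sqrt(5)/2)*conj(1) + 2*(-1/2 + sqrt(5)/2)*conj(1) + 5*(0)*conj(-1) + 5*(0)*conj(-1)]
      = (1/20)[(2) + (-2) + (1 - sqrt(5)) + (-sqrt(5) - 1) + (1 + sqrt(5)) + (-1 + sqrt(5)) + (0) + (0)] = 0/20 = 0
  <chi_2*chi_7, chi_3> = (1/20)[1*(2)*conj(1) + 1*(-2)*conj(-1) + 2*(1/2 - sqrt(5)/2)*conj(-1) + 2*(-sqrt(5)/2 - 1/2)*conj(1) + 2*(1/2 + sqrt(5)/2)*conj(-1) + 2*(-1/2 + sqrt(5)/2)*conj(1) + 5*(0)*conj(1) + 5*(0)*conj(-1)]
      = (1/20)[(2) + (2) + (-1 + sqrt(5)) + (-sqrt(5) - 1) + (-sqrt(5) - 1) + (-1 + sqrt(5)) + (0) + (0)] = 0/20 = 0
  <chi_2*chi_7, chi_4> = (1/20)[1*(2)*conj(1) + 1*(-2)*conj(-1) + 2*(1/2 - sqrt(5)/2)*conj(-1) + 2*(-sqrt(5)/2 - 1/2)*conj(1) + 2*(1/2 + sqrt(5)/2)*conj(-1) + 2*(-1/2 + sqrt(5)/2)*conj(1) + 5*(0)*conj(-1) + 5*(0)*conj(1)]
      = (1/20)[(2) + (2) + (-1 + sqrt(5)) + (-sqrt(5) - 1) + (-sqrt(5) - 1) + (-1 + sqrt(5)) + (0) + (0)] = 0/20 = 0
  <chi_2*chi_7, chi_5> = (1/20)[1*(2)*conj(2) + 1*(-2)*conj(-2) + 2*(1/2 - sqrt(5)/2)*conj(1/2 + sqrt(5)/2) + 2*(-sqrt(5)/2 - 1/2)*conj(-1/2 + sqrt(5)/2) + 2*(1/2 + sqrt(5)/2)*conj(1/2 - sqrt(5)/2) + 2*(-1/2 + sqrt(5)/2)*conj(-sqrt(5)/2 - 1/2) + 5*(0)*conj(0) + 5*(0)*conj(0)]
      = (1/20)[(4) + (4) + (-2) + (-2) + (-2) + (-2) + (0) + (0)] = 0/20 = 0
  <chi_2*chi_7, chi_6> = (1/20)[1*(2)*conj(2) + 1*(-2)*conj(2) + 2*(1/2 - sqrt(5)/2)*conj(-1/2 + sqrt(5)/2) + 2*(-sqrt(5)/2 - 1/2)*conj(-sqrt(5)/2 - 1/2) + 2*(1/2 + sqrt(5)/2)*conj(-sqrt(5)/2 - 1/2) + 2*(-1/2 + sqrt(5)/2)*conj(-1/2 + sqrt(5)/2) + 5*(0)*conj(0) + 5*(0)*conj(0)]
      = (1/20)[(4) + (-4) + (-3 + sqrt(5)) + (sqrt(5) + 3) + (-3 - sqrt(5)) + (3 - sqrt(5)) + (0) + (0)] = 0/20 = 0
  <chi_2*chi_7, chi_7> = (1/20)[1*(2)*conj(2) + 1*(-2)*conj(-2) + 2*(1/2 - sqrt(5)/2)*conj(1/2 - sqrt(5)/2) + 2*(-sqrt(5)/2 - 1/2)*conj(-sqrt(5)/2 - 1/2) + 2*(1/2 + sqrt(5)/2)*conj(1/2 + sqrt(5)/2) + 2*(-1/2 + sqrt(5)/2)*conj(-1/2 + sqrt(5)/2) + 5*(0)*conj(0) + 5*(0)*conj(0)]
      = (1/20)[(4) + (4) + (3 - sqrt(5)) + (sqrt(5) + 3) + (sqrt(5) + 3) + (3 - sqrt(5)) + (0) + (0)] = 20/20 = 1
  <chi_2*chi_7, chi_8> = (1/20)[1*(2)*conj(2) + 1*(-2)*conj(2) + 2*(1/2 - sqrt(5)/2)*conj(-sqrt(5)/2 - 1/2) + 2*(-sqrt(5)/2 - 1/2)*conj(-1/2 + sqrt(5)/2) + 2*(1/2 + sqrt(5)/2)*conj(-1/2 + sqrt(5)/2) + 2*(-1/2 + sqrt(5)/2)*conj(-sqrt(5)/2 - 1/2) + 5*(0)*conj(0) + 5*(0)*conj(0)]
      = (1/20)[(4) + (-4) + (2) + (-2) + (2) + (-2) + (0) + (0)] = 0/20 = 0
Hence the multiplicities are chi_7: 1. Dimension check: dim(chi_2)*dim(chi_7) = 1*2 = 2 and sum (mult * dim) = 1*2 = 2.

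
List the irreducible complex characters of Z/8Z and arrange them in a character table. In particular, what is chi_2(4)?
Character table of Z/8Z (irreps indexed chi_0,...,chi_7 with chi_k(m) = zeta_8^(k*m), zeta_8 = exp(2*pi*i/8)):
  irrep \ class  {0} (size 1)  {1} (size 1)    {2} (size 1)  {3} (size 1)    {4} (size 1)  {5} (size 1)    {6} (size 1)  {7} (size 1)  
  chi_0          1             1               1             1               1             1               1             1             
  chi_1          1             exp(I*pi/4)     I             exp(3*I*pi/4)   -1            exp(-3*I*pi/4)  -I            exp(-I*pi/4)  
  chi_2          1             I               -1            -I              1             I               -1            -I            
  chi_3          1             exp(3*I*pi/4)   -I            exp(I*pi/4)     -1            exp(-I*pi/4)    I             exp(-3*I*pi/4)
  chi_4          1             -1              1             -1              1             -1              1             -1            
  chi_5          1             exp(-3*I*pi/4)  I             exp(-I*pi/4)    -1            exp(I*pi/4)     -I            exp(3*I*pi/4) 
  chi_6          1             -I              -1            I               1             -I              -1            I             
  chi_7          1             exp(-I*pi/4)    -I            exp(-3*I*pi/4)  -1            exp(3*I*pi/4)   I             exp(I*pi/4)   

Spot check: chi_2(4) = zeta_8^(2*4) = zeta_8^8 = 1.

Details: Z/8Z is abelian, so all 8 irreducible complex representations are 1-dimensional. They are given by chi_k(m) = zeta_8^(k*m) for k = 0,...,7. Row orthogonality: sum_m chi_k(m) conj(chi_l(m)) = 8 * [k = l].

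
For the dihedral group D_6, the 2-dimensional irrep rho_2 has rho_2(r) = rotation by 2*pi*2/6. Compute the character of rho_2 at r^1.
chi_{rho_2}(r^1) = 2*cos(2*pi*2*1/6) = -1

Why: rho_2(r^1) is rotation by angle 2*pi*2*1/6, whose trace is 2*cos(2*pi*2*1/6) = -1.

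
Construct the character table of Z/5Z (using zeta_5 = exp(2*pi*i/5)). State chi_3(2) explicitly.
Character table of Z/5Z (irreps indexed chi_0,...,chi_4 with chi_k(m) = zeta_5^(k*m), zeta_5 = exp(2*pi*i/5)):
  irrep \ class  {0} (size 1)  {1} (size 1)    {2} (size 1)    {3} (size 1)    {4} (size 1)  
  chi_0          1             1               1               1               1             
  chi_1          1             exp(2*I*pi/5)   exp(4*I*pi/5)   exp(-4*I*pi/5)  exp(-2*I*pi/5)
  chi_2          1             exp(4*I*pi/5)   exp(-2*I*pi/5)  exp(2*I*pi/5)   exp(-4*I*pi/5)
  chi_3          1             exp(-4*I*pi/5)  exp(2*I*pi/5)   exp(-2*I*pi/5)  exp(4*I*pi/5) 
  chi_4          1             exp(-2*I*pi/5)  exp(-4*I*pi/5)  exp(4*I*pi/5)   exp(2*I*pi/5) 

Spot check: chi_3(2) = zeta_5^(3*2) = zeta_5^6 = exp(2*I*pi/5).

Solution. Z/5Z is abelian, so all 5 irreducible complex representations are 1-dimensional. They are given by chi_k(m) = zeta_5^(k*m) for k = 0,...,4. Row orthogonality: sum_m chi_k(m) conj(chi_l(m)) = 5 * [k = l].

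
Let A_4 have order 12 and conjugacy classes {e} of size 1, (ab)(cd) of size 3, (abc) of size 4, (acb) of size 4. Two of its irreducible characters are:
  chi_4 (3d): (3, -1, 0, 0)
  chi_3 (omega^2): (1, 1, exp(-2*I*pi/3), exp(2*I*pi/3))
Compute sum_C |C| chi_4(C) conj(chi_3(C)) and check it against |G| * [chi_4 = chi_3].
Sum = 0; so <chi_4, chi_3> = 0 (distinct irreducibles are orthogonal).

Solution. Compute term by term over conjugacy classes (|C| * chi_4(C) * conj(chi_3(C))):
  1*(3)*conj(1) + 3*(-1)*conj(1) + 4*(0)*conj(exp(-2*I*pi/3)) + 4*(0)*conj(exp(2*I*pi/3))
  = (3) + (-3) + (0) + (0)
  = 0.
(Exp terms are combined using exp(i*s)*conj(exp(i*t)) = exp(i*(s-t)), and sums of them are collapsed using the identity that for every m > 1 the m distinct m-th roots of unity sum to 0, e.g. 1 + exp(2*I*pi/3) + exp(-2*I*pi/3) = 0.)
Dividing by |G| = 12 gives 0/12 = 0, matching the row-orthogonality relation <chi_4, chi_3> = [chi_4 = chi_3].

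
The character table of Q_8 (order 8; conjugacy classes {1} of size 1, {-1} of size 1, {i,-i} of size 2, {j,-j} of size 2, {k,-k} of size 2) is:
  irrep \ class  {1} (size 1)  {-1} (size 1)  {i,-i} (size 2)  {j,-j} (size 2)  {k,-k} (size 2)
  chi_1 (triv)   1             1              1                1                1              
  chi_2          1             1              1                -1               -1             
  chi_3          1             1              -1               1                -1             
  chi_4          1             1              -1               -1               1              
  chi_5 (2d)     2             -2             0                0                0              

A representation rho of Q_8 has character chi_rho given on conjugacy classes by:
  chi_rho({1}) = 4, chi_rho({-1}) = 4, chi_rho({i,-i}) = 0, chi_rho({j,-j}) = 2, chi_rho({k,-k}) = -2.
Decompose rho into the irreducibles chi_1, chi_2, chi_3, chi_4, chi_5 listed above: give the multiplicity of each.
Multiplicities: chi_1: 1, chi_2: 1, chi_3: 2, chi_4: 0, chi_5: 0.

Use <chi_rho, chi> = (1/|G|) sum_C |C| * chi_rho(C) * conj(chi(C)) with |G| = 8 for each irreducible chi in the table:
  <chi_rho, chi_1> = (1/8)[1*(4)*conj(1) + 1*(4)*conj(1) + 2*(0)*conj(1) + 2*(2)*conj(1) + 2*(-2)*conj(1)]
      = (1/8)[(4) + (4) + (0) + (4) + (-4)] = 8/8 = 1
  <chi_rho, chi_2> = (1/8)[1*(4)*conj(1) + 1*(4)*conj(1) + 2*(0)*conj(1) + 2*(2)*conj(-1) + 2*(-2)*conj(-1)]
      = (1/8)[(4) + (4) + (0) + (-4) + (4)] = 8/8 = 1
  <chi_rho, chi_3> = (1/8)[1*(4)*conj(1) + 1*(4)*conj(1) + 2*(0)*conj(-1) + 2*(2)*conj(1) + 2*(-2)*conj(-1)]
      = (1/8)[(4) + (4) + (0) + (4) + (4)] = 16/8 = 2
  <chi_rho, chi_4> = (1/8)[1*(4)*conj(1) + 1*(4)*conj(1) + 2*(0)*conj(-1) + 2*(2)*conj(-1) + 2*(-2)*conj(1)]
      = (1/8)[(4) + (4) + (0) + (-4) + (-4)] = 0/8 = 0
  <chi_rho, chi_5> = (1/8)[1*(4)*conj(2) + 1*(4)*conj(-2) + 2*(0)*conj(0) + 2*(2)*conj(0) + 2*(-2)*conj(0)]
      = (1/8)[(8) + (-8) + (0) + (0) + (0)] = 0/8 = 0
Dimension check: dim(rho) = sum (mult * dim) = 1*1 + 1*1 + 2*1 + 0*1 + 0*2 = 4 = chi_rho(e) = 4.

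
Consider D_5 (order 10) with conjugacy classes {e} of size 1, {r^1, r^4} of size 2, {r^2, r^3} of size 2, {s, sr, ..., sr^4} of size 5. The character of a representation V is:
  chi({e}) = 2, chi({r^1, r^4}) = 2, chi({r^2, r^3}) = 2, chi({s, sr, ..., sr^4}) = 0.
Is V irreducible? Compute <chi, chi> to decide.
Not irreducible (reducible): <chi, chi> = 2 > 1.

<chi, chi> = (1/|G|) sum_C |C| * |chi(C)|^2 = (1/10)[1*|2|^2 + 2*|2|^2 + 2*|2|^2 + 5*|0|^2]
  = (1/10)[(4) + (8) + (8) + (0)] = 20/10 = 2.
A character is irreducible iff <chi, chi> = 1, so this representation is reducible.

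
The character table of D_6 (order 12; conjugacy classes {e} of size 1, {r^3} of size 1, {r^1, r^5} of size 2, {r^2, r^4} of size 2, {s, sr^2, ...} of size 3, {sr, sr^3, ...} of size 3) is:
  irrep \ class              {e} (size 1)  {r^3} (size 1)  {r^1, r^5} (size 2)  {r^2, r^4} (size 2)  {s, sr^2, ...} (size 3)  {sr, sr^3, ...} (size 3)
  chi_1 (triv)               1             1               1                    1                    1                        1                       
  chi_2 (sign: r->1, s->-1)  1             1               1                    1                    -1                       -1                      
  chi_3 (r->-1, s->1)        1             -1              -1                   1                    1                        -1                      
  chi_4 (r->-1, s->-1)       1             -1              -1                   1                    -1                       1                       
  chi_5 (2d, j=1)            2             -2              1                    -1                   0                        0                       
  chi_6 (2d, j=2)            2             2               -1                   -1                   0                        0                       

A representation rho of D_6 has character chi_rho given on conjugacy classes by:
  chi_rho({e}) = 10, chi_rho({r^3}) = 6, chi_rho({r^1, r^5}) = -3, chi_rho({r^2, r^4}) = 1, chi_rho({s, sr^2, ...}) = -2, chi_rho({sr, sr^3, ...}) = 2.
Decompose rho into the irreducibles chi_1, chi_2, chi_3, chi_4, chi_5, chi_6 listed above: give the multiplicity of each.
Multiplicities: chi_1: 1, chi_2: 1, chi_3: 0, chi_4: 2, chi_5: 0, chi_6: 3.

Working: Use <chi_rho, chi> = (1/|G|) sum_C |C| * chi_rho(C) * conj(chi(C)) with |G| = 12 for each irreducible chi in the table:
  <chi_rho, chi_1> = (1/12)[1*(10)*conj(1) + 1*(6)*conj(1) + 2*(-3)*conj(1) + 2*(1)*conj(1) + 3*(-2)*conj(1) + 3*(2)*conj(1)]
      = (1/12)[(10) + (6) + (-6) + (2) + (-6) + (6)] = 12/12 = 1
  <chi_rho, chi_2> = (1/12)[1*(10)*conj(1) + 1*(6)*conj(1) + 2*(-3)*conj(1) + 2*(1)*conj(1) + 3*(-2)*conj(-1) + 3*(2)*conj(-1)]
      = (1/12)[(10) + (6) + (-6) + (2) + (6) + (-6)] = 12/12 = 1
  <chi_rho, chi_3> = (1/12)[1*(10)*conj(1) + 1*(6)*conj(-1) + 2*(-3)*conj(-1) + 2*(1)*conj(1) + 3*(-2)*conj(1) + 3*(2)*conj(-1)]
      = (1/12)[(10) + (-6) + (6) + (2) + (-6) + (-6)] = 0/12 = 0
  <chi_rho, chi_4> = (1/12)[1*(10)*conj(1) + 1*(6)*conj(-1) + 2*(-3)*conj(-1) + 2*(1)*conj(1) + 3*(-2)*conj(-1) + 3*(2)*conj(1)]
      = (1/12)[(10) + (-6) + (6) + (2) + (6) + (6)] = 24/12 = 2
  <chi_rho, chi_5> = (1/12)[1*(10)*conj(2) + 1*(6)*conj(-2) + 2*(-3)*conj(1) + 2*(1)*conj(-1) + 3*(-2)*conj(0) + 3*(2)*conj(0)]
      = (1/12)[(20) + (-12) + (-6) + (-2) + (0) + (0)] = 0/12 = 0
  <chi_rho, chi_6> = (1/12)[1*(10)*conj(2) + 1*(6)*conj(2) + 2*(-3)*conj(-1) + 2*(1)*conj(-1) + 3*(-2)*conj(0) + 3*(2)*conj(0)]
      = (1/12)[(20) + (12) + (6) + (-2) + (0) + (0)] = 36/12 = 3
Dimension check: dim(rho) = sum (mult * dim) = 1*1 + 1*1 + 0*1 + 2*1 + 0*2 + 3*2 = 10 = chi_rho(e) = 10.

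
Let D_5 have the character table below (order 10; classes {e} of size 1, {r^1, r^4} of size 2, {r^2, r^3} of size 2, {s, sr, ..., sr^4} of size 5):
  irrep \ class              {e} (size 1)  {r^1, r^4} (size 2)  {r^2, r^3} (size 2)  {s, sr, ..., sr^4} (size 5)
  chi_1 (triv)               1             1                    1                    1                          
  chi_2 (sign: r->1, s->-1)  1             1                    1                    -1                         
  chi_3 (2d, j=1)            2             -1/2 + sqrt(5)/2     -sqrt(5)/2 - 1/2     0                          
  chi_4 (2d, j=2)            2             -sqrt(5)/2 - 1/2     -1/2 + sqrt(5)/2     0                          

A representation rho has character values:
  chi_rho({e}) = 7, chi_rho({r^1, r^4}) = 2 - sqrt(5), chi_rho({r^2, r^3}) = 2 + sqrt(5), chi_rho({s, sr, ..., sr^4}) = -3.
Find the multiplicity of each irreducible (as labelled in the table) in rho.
Multiplicities: chi_1: 0, chi_2: 3, chi_3: 0, chi_4: 2.

Working: Use <chi_rho, chi> = (1/|G|) sum_C |C| * chi_rho(C) * conj(chi(C)) with |G| = 10 for each irreducible chi in the table:
  <chi_rho, chi_1> = (1/10)[1*(7)*conj(1) + 2*(2 - sqrt(5))*conj(1) + 2*(2 + sqrt(5))*conj(1) + 5*(-3)*conj(1)]
      = (1/10)[(7) + (4 - 2*sqrt(5)) + (4 + 2*sqrt(5)) + (-15)] = 0/10 = 0
  <chi_rho, chi_2> = (1/10)[1*(7)*conj(1) + 2*(2 - sqrt(5))*conj(1) + 2*(2 + sqrt(5))*conj(1) + 5*(-3)*conj(-1)]
      = (1/10)[(7) + (4 - 2*sqrt(5)) + (4 + 2*sqrt(5)) + (15)] = 30/10 = 3
  <chi_rho, chi_3> = (1/10)[1*(7)*conj(2) + 2*(2 - sqrt(5))*conj(-1/2 + sqrt(5)/2) + 2*(2 + sqrt(5))*conj(-sqrt(5)/2 - 1/2) + 5*(-3)*conj(0)]
      = (1/10)[(14) + (-7 + 3*sqrt(5)) + (-7 - 3*sqrt(5)) + (0)] = 0/10 = 0
  <chi_rho, chi_4> = (1/10)[1*(7)*conj(2) + 2*(2 - sqrt(5))*conj(-sqrt(5)/2 - 1/2) + 2*(2 + sqrt(5))*conj(-1/2 + sqrt(5)/2) + 5*(-3)*conj(0)]
      = (1/10)[(14) + (3 - sqrt(5)) + (sqrt(5) + 3) + (0)] = 20/10 = 2
Dimension check: dim(rho) = sum (mult * dim) = 0*1 + 3*1 + 0*2 + 2*2 = 7 = chi_rho(e) = 7.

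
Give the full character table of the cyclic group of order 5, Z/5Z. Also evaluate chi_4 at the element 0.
Character table of Z/5Z (irreps indexed chi_0,...,chi_4 with chi_k(m) = zeta_5^(k*m), zeta_5 = exp(2*pi*i/5)):
  irrep \ class  {0} (size 1)  {1} (size 1)    {2} (size 1)    {3} (size 1)    {4} (size 1)  
  chi_0          1             1               1               1               1             
  chi_1          1             exp(2*I*pi/5)   exp(4*I*pi/5)   exp(-4*I*pi/5)  exp(-2*I*pi/5)
  chi_2          1             exp(4*I*pi/5)   exp(-2*I*pi/5)  exp(2*I*pi/5)   exp(-4*I*pi/5)
  chi_3          1             exp(-4*I*pi/5)  exp(2*I*pi/5)   exp(-2*I*pi/5)  exp(4*I*pi/5) 
  chi_4          1             exp(-2*I*pi/5)  exp(-4*I*pi/5)  exp(4*I*pi/5)   exp(2*I*pi/5) 

Spot check: chi_4(0) = zeta_5^(4*0) = zeta_5^0 = 1.

Reasoning: Z/5Z is abelian, so all 5 irreducible complex representations are 1-dimensional. They are given by chi_k(m) = zeta_5^(k*m) for k = 0,...,4. Row orthogonality: sum_m chi_k(m) conj(chi_l(m)) = 5 * [k = l].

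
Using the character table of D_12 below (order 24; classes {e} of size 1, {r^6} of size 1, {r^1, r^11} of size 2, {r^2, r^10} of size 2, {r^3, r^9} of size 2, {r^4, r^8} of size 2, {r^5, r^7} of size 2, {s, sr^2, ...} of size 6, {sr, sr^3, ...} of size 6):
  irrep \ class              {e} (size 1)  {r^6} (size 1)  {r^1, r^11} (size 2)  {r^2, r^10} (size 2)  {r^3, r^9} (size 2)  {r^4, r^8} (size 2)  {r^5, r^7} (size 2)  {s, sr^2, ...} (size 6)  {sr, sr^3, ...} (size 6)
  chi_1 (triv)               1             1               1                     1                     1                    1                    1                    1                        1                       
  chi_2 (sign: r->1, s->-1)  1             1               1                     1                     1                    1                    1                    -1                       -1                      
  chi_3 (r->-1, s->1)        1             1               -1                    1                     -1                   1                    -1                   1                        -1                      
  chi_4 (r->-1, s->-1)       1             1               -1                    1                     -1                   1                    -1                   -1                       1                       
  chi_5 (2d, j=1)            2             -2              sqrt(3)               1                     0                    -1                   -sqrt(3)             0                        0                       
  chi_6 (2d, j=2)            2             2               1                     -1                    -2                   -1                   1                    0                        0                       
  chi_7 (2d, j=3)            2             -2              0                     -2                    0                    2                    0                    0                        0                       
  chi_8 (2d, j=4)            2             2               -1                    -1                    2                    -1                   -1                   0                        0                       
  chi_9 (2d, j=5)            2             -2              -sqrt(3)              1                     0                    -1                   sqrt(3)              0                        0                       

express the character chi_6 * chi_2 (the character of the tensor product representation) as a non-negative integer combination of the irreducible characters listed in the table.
chi_6 tensor chi_2 = chi_6 (all other irreducibles have multiplicity 0).

Details: The character of a tensor product is the pointwise product (chi_6 * chi_2)(C) = chi_6(C) * chi_2(C):
  {e}: (2)*(1), {r^6}: (2)*(1), {r^1, r^11}: (1)*(1), {r^2, r^10}: (-1)*(1), {r^3, r^9}: (-2)*(1), {r^4, r^8}: (-1)*(1), {r^5, r^7}: (1)*(1), {s, sr^2, ...}: (0)*(-1), {sr, sr^3, ...}: (0)*(-1)
so (chi_6 * chi_2) takes values
  {e} -> 2, {r^6} -> 2, {r^1, r^11} -> 1, {r^2, r^10} -> -1, {r^3, r^9} -> -2, {r^4, r^8} -> -1, {r^5, r^7} -> 1, {s, sr^2, ...} -> 0, {sr, sr^3, ...} -> 0.
Now take the inner product of this character with each irreducible chi from the table, <chi_6*chi_2, chi> = (1/24) sum_C |C| (chi_6*chi_2)(C) conj(chi(C)):
  <chi_6*chi_2, chi_1> = (1/24)[1*(2)*conj(1) + 1*(2)*conj(1) + 2*(1)*conj(1) + 2*(-1)*conj(1) + 2*(-2)*conj(1) + 2*(-1)*conj(1) + 2*(1)*conj(1) + 6*(0)*conj(1) + 6*(0)*conj(1)]
      = (1/24)[(2) + (2) + (2) + (-2) + (-4) + (-2) + (2) + (0) + (0)] = 0/24 = 0
  <chi_6*chi_2, chi_2> = (1/24)[1*(2)*conj(1) + 1*(2)*conj(1) + 2*(1)*conj(1) + 2*(-1)*conj(1) + 2*(-2)*conj(1) + 2*(-1)*conj(1) + 2*(1)*conj(1) + 6*(0)*conj(-1) + 6*(0)*conj(-1)]
      = (1/24)[(2) + (2) + (2) + (-2) + (-4) + (-2) + (2) + (0) + (0)] = 0/24 = 0
  <chi_6*chi_2, chi_3> = (1/24)[1*(2)*conj(1) + 1*(2)*conj(1) + 2*(1)*conj(-1) + 2*(-1)*conj(1) + 2*(-2)*conj(-1) + 2*(-1)*conj(1) + 2*(1)*conj(-1) + 6*(0)*conj(1) + 6*(0)*conj(-1)]
      = (1/24)[(2) + (2) + (-2) + (-2) + (4) + (-2) + (-2) + (0) + (0)] = 0/24 = 0
  <chi_6*chi_2, chi_4> = (1/24)[1*(2)*conj(1) + 1*(2)*conj(1) + 2*(1)*conj(-1) + 2*(-1)*conj(1) + 2*(-2)*conj(-1) + 2*(-1)*conj(1) + 2*(1)*conj(-1) + 6*(0)*conj(-1) + 6*(0)*conj(1)]
      = (1/24)[(2) + (2) + (-2) + (-2) + (4) + (-2) + (-2) + (0) + (0)] = 0/24 = 0
  <chi_6*chi_2, chi_5> = (1/24)[1*(2)*conj(2) + 1*(2)*conj(-2) + 2*(1)*conj(sqrt(3)) + 2*(-1)*conj(1) + 2*(-2)*conj(0) + 2*(-1)*conj(-1) + 2*(1)*conj(-sqrt(3)) + 6*(0)*conj(0) + 6*(0)*conj(0)]
      = (1/24)[(4) + (-4) + (2*sqrt(3)) + (-2) + (0) + (2) + (-2*sqrt(3)) + (0) + (0)] = 0/24 = 0
  <chi_6*chi_2, chi_6> = (1/24)[1*(2)*conj(2) + 1*(2)*conj(2) + 2*(1)*conj(1) + 2*(-1)*conj(-1) + 2*(-2)*conj(-2) + 2*(-1)*conj(-1) + 2*(1)*conj(1) + 6*(0)*conj(0) + 6*(0)*conj(0)]
      = (1/24)[(4) + (4) + (2) + (2) + (8) + (2) + (2) + (0) + (0)] = 24/24 = 1
  <chi_6*chi_2, chi_7> = (1/24)[1*(2)*conj(2) + 1*(2)*conj(-2) + 2*(1)*conj(0) + 2*(-1)*conj(-2) + 2*(-2)*conj(0) + 2*(-1)*conj(2) + 2*(1)*conj(0) + 6*(0)*conj(0) + 6*(0)*conj(0)]
      = (1/24)[(4) + (-4) + (0) + (4) + (0) + (-4) + (0) + (0) + (0)] = 0/24 = 0
  <chi_6*chi_2, chi_8> = (1/24)[1*(2)*conj(2) + 1*(2)*conj(2) + 2*(1)*conj(-1) + 2*(-1)*conj(-1) + 2*(-2)*conj(2) + 2*(-1)*conj(-1) + 2*(1)*conj(-1) + 6*(0)*conj(0) + 6*(0)*conj(0)]
      = (1/24)[(4) + (4) + (-2) + (2) + (-8) + (2) + (-2) + (0) + (0)] = 0/24 = 0
  <chi_6*chi_2, chi_9> = (1/24)[1*(2)*conj(2) + 1*(2)*conj(-2) + 2*(1)*conj(-sqrt(3)) + 2*(-1)*conj(1) + 2*(-2)*conj(0) + 2*(-1)*conj(-1) + 2*(1)*conj(sqrt(3)) + 6*(0)*conj(0) + 6*(0)*conj(0)]
      = (1/24)[(4) + (-4) + (-2*sqrt(3)) + (-2) + (0) + (2) + (2*sqrt(3)) + (0) + (0)] = 0/24 = 0
Hence the multiplicities are chi_6: 1. Dimension check: dim(chi_6)*dim(chi_2) = 2*1 = 2 and sum (mult * dim) = 1*2 = 2.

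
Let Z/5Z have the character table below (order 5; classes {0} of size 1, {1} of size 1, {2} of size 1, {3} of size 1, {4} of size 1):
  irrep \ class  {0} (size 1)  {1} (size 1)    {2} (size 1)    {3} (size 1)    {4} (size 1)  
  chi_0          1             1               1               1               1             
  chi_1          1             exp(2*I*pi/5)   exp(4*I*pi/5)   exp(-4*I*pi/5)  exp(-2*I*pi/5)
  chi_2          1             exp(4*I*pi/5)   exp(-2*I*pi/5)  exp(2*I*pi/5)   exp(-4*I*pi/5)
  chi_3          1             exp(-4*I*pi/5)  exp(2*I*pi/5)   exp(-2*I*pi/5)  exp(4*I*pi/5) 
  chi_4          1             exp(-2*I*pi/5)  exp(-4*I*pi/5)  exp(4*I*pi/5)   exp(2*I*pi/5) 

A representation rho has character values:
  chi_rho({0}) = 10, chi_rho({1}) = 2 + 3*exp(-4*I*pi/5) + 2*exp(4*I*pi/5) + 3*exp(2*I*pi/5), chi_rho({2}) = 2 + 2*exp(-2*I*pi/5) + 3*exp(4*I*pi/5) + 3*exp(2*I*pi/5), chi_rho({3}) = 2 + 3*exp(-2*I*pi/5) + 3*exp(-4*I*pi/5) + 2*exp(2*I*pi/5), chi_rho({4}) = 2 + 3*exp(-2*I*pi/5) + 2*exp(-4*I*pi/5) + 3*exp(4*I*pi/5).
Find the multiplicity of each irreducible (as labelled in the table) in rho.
Multiplicities: chi_0: 2, chi_1: 3, chi_2: 2, chi_3: 3, chi_4: 0.

Proof sketch: Use <chi_rho, chi> = (1/|G|) sum_C |C| * chi_rho(C) * conj(chi(C)) with |G| = 5 for each irreducible chi in the table:
  <chi_rho, chi_0> = (1/5)[1*(10)*conj(1) + 1*(2 + 3*exp(-4*I*pi/5) + 2*exp(4*I*pi/5) + 3*exp(2*I*pi/5))*conj(1) + 1*(2 + 2*exp(-2*I*pi/5) + 3*exp(4*I*pi/5) + 3*exp(2*I*pi/5))*conj(1) + 1*(2 + 3*exp(-2*I*pi/5) + 3*exp(-4*I*pi/5) + 2*exp(2*I*pi/5))*conj(1) + 1*(2 + 3*exp(-2*I*pi/5) + 2*exp(-4*I*pi/5) + 3*exp(4*I*pi/5))*conj(1)]
      = (1/5)[(10) + (2 + 3*exp(-4*I*pi/5) + 2*exp(4*I*pi/5) + 3*exp(2*I*pi/5)) + (2 + 2*exp(-2*I*pi/5) + 3*exp(4*I*pi/5) + 3*exp(2*I*pi/5)) + (2 + 3*exp(-2*I*pi/5) + 3*exp(-4*I*pi/5) + 2*exp(2*I*pi/5)) + (2 + 3*exp(-2*I*pi/5) + 2*exp(-4*I*pi/5) + 3*exp(4*I*pi/5))] = 10/5 = 2
  <chi_rho, chi_1> = (1/5)[1*(10)*conj(1) + 1*(2 + 3*exp(-4*I*pi/5) + 2*exp(4*I*pi/5) + 3*exp(2*I*pi/5))*conj(exp(2*I*pi/5)) + 1*(2 + 2*exp(-2*I*pi/5) + 3*exp(4*I*pi/5) + 3*exp(2*I*pi/5))*conj(exp(4*I*pi/5)) + 1*(2 + 3*exp(-2*I*pi/5) + 3*exp(-4*I*pi/5) + 2*exp(2*I*pi/5))*conj(exp(-4*I*pi/5)) + 1*(2 + 3*exp(-2*I*pi/5) + 2*exp(-4*I*pi/5) + 3*exp(4*I*pi/5))*conj(exp(-2*I*pi/5))]
      = (1/5)[(10) + (3 + 2*exp(-2*I*pi/5) + 3*exp(4*I*pi/5) + 2*exp(2*I*pi/5)) + (3 + 3*exp(-2*I*pi/5) + 2*exp(-4*I*pi/5) + 2*exp(4*I*pi/5)) + (3 + 2*exp(-4*I*pi/5) + 2*exp(4*I*pi/5) + 3*exp(2*I*pi/5)) + (3 + 2*exp(-2*I*pi/5) + 3*exp(-4*I*pi/5) + 2*exp(2*I*pi/5))] = 15/5 = 3
  <chi_rho, chi_2> = (1/5)[1*(10)*conj(1) + 1*(2 + 3*exp(-4*I*pi/5) + 2*exp(4*I*pi/5) + 3*exp(2*I*pi/5))*conj(exp(4*I*pi/5)) + 1*(2 + 2*exp(-2*I*pi/5) + 3*exp(4*I*pi/5) + 3*exp(2*I*pi/5))*conj(exp(-2*I*pi/5)) + 1*(2 + 3*exp(-2*I*pi/5) + 3*exp(-4*I*pi/5) + 2*exp(2*I*pi/5))*conj(exp(2*I*pi/5)) + 1*(2 + 3*exp(-2*I*pi/5) + 2*exp(-4*I*pi/5) + 3*exp(4*I*pi/5))*conj(exp(-4*I*pi/5))]
      = (1/5)[(10) + (2 + 3*exp(-2*I*pi/5) + 2*exp(-4*I*pi/5) + 3*exp(2*I*pi/5)) + (2 + 3*exp(-4*I*pi/5) + 3*exp(4*I*pi/5) + 2*exp(2*I*pi/5)) + (2 + 2*exp(-2*I*pi/5) + 3*exp(-4*I*pi/5) + 3*exp(4*I*pi/5)) + (2 + 3*exp(-2*I*pi/5) + 2*exp(4*I*pi/5) + 3*exp(2*I*pi/5))] = 10/5 = 2
  <chi_rho, chi_3> = (1/5)[1*(10)*conj(1) + 1*(2 + 3*exp(-4*I*pi/5) + 2*exp(4*I*pi/5) + 3*exp(2*I*pi/5))*conj(exp(-4*I*pi/5)) + 1*(2 + 2*exp(-2*I*pi/5) + 3*exp(4*I*pi/5) + 3*exp(2*I*pi/5))*conj(exp(2*I*pi/5)) + 1*(2 + 3*exp(-2*I*pi/5) + 3*exp(-4*I*pi/5) + 2*exp(2*I*pi/5))*conj(exp(-2*I*pi/5)) + 1*(2 + 3*exp(-2*I*pi/5) + 2*exp(-4*I*pi/5) + 3*exp(4*I*pi/5))*conj(exp(4*I*pi/5))]
      = (1/5)[(10) + (3 + 2*exp(-2*I*pi/5) + 3*exp(-4*I*pi/5) + 2*exp(4*I*pi/5)) + (3 + 2*exp(-2*I*pi/5) + 2*exp(-4*I*pi/5) + 3*exp(2*I*pi/5)) + (3 + 3*exp(-2*I*pi/5) + 2*exp(4*I*pi/5) + 2*exp(2*I*pi/5)) + (3 + 2*exp(-4*I*pi/5) + 3*exp(4*I*pi/5) + 2*exp(2*I*pi/5))] = 15/5 = 3
  <chi_rho, chi_4> = (1/5)[1*(10)*conj(1) + 1*(2 + 3*exp(-4*I*pi/5) + 2*exp(4*I*pi/5) + 3*exp(2*I*pi/5))*conj(exp(-2*I*pi/5)) + 1*(2 + 2*exp(-2*I*pi/5) + 3*exp(4*I*pi/5) + 3*exp(2*I*pi/5))*conj(exp(-4*I*pi/5)) + 1*(2 + 3*exp(-2*I*pi/5) + 3*exp(-4*I*pi/5) + 2*exp(2*I*pi/5))*conj(exp(4*I*pi/5)) + 1*(2 + 3*exp(-2*I*pi/5) + 2*exp(-4*I*pi/5) + 3*exp(4*I*pi/5))*conj(exp(2*I*pi/5))]
      = (1/5)[(10) + (3*exp(-2*I*pi/5) + 2*exp(-4*I*pi/5) + 3*exp(4*I*pi/5) + 2*exp(2*I*pi/5)) + (3*exp(-2*I*pi/5) + 3*exp(-4*I*pi/5) + 2*exp(4*I*pi/5) + 2*exp(2*I*pi/5)) + (2*exp(-2*I*pi/5) + 2*exp(-4*I*pi/5) + 3*exp(4*I*pi/5) + 3*exp(2*I*pi/5)) + (2*exp(-2*I*pi/5) + 3*exp(-4*I*pi/5) + 2*exp(4*I*pi/5) + 3*exp(2*I*pi/5))] = 0/5 = 0
(Exp terms are combined using exp(i*s)*conj(exp(i*t)) = exp(i*(s-t)), and sums of them are collapsed using the identity that for every m > 1 the m distinct m-th roots of unity sum to 0, e.g. 1 + exp(2*I*pi/3) + exp(-2*I*pi/3) = 0.)
Dimension check: dim(rho) = sum (mult * dim) = 2*1 + 3*1 + 2*1 + 3*1 + 0*1 = 10 = chi_rho(e) = 10.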